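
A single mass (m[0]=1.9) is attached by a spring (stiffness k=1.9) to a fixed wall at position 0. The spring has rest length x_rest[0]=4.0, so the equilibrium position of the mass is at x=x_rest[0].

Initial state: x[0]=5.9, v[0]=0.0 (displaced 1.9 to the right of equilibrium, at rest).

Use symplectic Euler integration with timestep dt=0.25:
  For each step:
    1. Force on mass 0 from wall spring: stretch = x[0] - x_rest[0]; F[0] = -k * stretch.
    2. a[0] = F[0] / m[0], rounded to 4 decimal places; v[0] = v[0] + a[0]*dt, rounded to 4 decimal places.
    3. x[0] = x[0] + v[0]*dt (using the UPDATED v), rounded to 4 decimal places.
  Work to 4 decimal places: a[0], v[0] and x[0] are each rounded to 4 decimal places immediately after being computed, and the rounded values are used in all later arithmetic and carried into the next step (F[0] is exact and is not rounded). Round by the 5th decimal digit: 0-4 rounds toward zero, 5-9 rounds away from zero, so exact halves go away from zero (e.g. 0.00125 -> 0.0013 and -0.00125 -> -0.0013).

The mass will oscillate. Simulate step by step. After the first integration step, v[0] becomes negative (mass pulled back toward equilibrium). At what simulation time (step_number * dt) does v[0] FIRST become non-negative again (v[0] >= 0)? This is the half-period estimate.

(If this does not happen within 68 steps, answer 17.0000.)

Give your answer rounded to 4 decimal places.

Answer: 3.2500

Derivation:
Step 0: x=[5.9000] v=[0.0000]
Step 1: x=[5.7813] v=[-0.4750]
Step 2: x=[5.5512] v=[-0.9203]
Step 3: x=[5.2242] v=[-1.3081]
Step 4: x=[4.8207] v=[-1.6142]
Step 5: x=[4.3659] v=[-1.8194]
Step 6: x=[3.8882] v=[-1.9109]
Step 7: x=[3.4175] v=[-1.8830]
Step 8: x=[2.9832] v=[-1.7374]
Step 9: x=[2.6124] v=[-1.4832]
Step 10: x=[2.3283] v=[-1.1363]
Step 11: x=[2.1487] v=[-0.7184]
Step 12: x=[2.0848] v=[-0.2556]
Step 13: x=[2.1406] v=[0.2232]
First v>=0 after going negative at step 13, time=3.2500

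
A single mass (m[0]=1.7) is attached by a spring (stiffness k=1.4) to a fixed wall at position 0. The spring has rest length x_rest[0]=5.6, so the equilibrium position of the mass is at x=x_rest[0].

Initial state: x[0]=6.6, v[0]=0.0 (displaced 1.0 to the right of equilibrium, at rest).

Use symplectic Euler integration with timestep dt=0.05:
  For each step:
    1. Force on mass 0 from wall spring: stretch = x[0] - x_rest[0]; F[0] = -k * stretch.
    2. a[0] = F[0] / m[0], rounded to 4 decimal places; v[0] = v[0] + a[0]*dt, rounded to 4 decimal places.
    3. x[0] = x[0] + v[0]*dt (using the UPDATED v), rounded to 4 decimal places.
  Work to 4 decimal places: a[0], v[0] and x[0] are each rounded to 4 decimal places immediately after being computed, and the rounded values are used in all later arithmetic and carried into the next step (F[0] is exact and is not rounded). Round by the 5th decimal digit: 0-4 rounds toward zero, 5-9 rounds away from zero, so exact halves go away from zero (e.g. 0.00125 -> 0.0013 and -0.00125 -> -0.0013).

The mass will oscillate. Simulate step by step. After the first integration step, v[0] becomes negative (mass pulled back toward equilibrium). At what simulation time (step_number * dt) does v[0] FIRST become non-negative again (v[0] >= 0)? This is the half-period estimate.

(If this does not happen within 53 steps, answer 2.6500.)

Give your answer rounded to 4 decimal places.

Answer: 2.6500

Derivation:
Step 0: x=[6.6000] v=[0.0000]
Step 1: x=[6.5979] v=[-0.0412]
Step 2: x=[6.5938] v=[-0.0823]
Step 3: x=[6.5876] v=[-0.1232]
Step 4: x=[6.5794] v=[-0.1639]
Step 5: x=[6.5692] v=[-0.2042]
Step 6: x=[6.5570] v=[-0.2441]
Step 7: x=[6.5428] v=[-0.2835]
Step 8: x=[6.5267] v=[-0.3223]
Step 9: x=[6.5087] v=[-0.3605]
Step 10: x=[6.4888] v=[-0.3979]
Step 11: x=[6.4671] v=[-0.4345]
Step 12: x=[6.4436] v=[-0.4702]
Step 13: x=[6.4184] v=[-0.5049]
Step 14: x=[6.3915] v=[-0.5386]
Step 15: x=[6.3629] v=[-0.5712]
Step 16: x=[6.3328] v=[-0.6026]
Step 17: x=[6.3012] v=[-0.6328]
Step 18: x=[6.2681] v=[-0.6617]
Step 19: x=[6.2336] v=[-0.6892]
Step 20: x=[6.1978] v=[-0.7153]
Step 21: x=[6.1608] v=[-0.7399]
Step 22: x=[6.1227] v=[-0.7630]
Step 23: x=[6.0835] v=[-0.7845]
Step 24: x=[6.0433] v=[-0.8044]
Step 25: x=[6.0022] v=[-0.8227]
Step 26: x=[5.9602] v=[-0.8393]
Step 27: x=[5.9175] v=[-0.8541]
Step 28: x=[5.8741] v=[-0.8672]
Step 29: x=[5.8302] v=[-0.8785]
Step 30: x=[5.7858] v=[-0.8880]
Step 31: x=[5.7410] v=[-0.8957]
Step 32: x=[5.6959] v=[-0.9015]
Step 33: x=[5.6506] v=[-0.9055]
Step 34: x=[5.6052] v=[-0.9076]
Step 35: x=[5.5598] v=[-0.9078]
Step 36: x=[5.5145] v=[-0.9061]
Step 37: x=[5.4694] v=[-0.9026]
Step 38: x=[5.4245] v=[-0.8972]
Step 39: x=[5.3800] v=[-0.8900]
Step 40: x=[5.3360] v=[-0.8809]
Step 41: x=[5.2925] v=[-0.8700]
Step 42: x=[5.2496] v=[-0.8573]
Step 43: x=[5.2075] v=[-0.8429]
Step 44: x=[5.1662] v=[-0.8267]
Step 45: x=[5.1258] v=[-0.8088]
Step 46: x=[5.0863] v=[-0.7893]
Step 47: x=[5.0479] v=[-0.7682]
Step 48: x=[5.0106] v=[-0.7455]
Step 49: x=[4.9745] v=[-0.7212]
Step 50: x=[4.9397] v=[-0.6954]
Step 51: x=[4.9063] v=[-0.6682]
Step 52: x=[4.8743] v=[-0.6396]
Step 53: x=[4.8438] v=[-0.6097]
v[0] did not become non-negative within 53 steps; using fallback time=2.6500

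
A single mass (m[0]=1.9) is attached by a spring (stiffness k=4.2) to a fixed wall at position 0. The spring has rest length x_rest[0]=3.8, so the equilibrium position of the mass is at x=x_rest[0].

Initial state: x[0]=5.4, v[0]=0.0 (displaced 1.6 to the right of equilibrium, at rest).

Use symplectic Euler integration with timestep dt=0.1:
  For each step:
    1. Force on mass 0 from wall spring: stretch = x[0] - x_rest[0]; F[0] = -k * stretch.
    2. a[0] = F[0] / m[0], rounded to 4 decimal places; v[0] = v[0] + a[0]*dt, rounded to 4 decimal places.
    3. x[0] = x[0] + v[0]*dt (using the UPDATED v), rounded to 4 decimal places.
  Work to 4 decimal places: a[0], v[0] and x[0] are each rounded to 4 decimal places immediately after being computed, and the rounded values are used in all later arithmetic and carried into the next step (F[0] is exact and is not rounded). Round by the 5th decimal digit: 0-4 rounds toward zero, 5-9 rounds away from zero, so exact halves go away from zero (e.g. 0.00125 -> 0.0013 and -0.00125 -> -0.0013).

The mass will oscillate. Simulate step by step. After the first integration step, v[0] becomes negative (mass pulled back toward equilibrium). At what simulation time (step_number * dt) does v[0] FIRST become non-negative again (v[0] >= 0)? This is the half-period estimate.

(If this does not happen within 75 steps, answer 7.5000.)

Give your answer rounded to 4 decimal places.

Answer: 2.2000

Derivation:
Step 0: x=[5.4000] v=[0.0000]
Step 1: x=[5.3646] v=[-0.3537]
Step 2: x=[5.2946] v=[-0.6996]
Step 3: x=[5.1916] v=[-1.0300]
Step 4: x=[5.0578] v=[-1.3376]
Step 5: x=[4.8962] v=[-1.6156]
Step 6: x=[4.7104] v=[-1.8579]
Step 7: x=[4.5045] v=[-2.0592]
Step 8: x=[4.2830] v=[-2.2149]
Step 9: x=[4.0508] v=[-2.3217]
Step 10: x=[3.8131] v=[-2.3771]
Step 11: x=[3.5751] v=[-2.3800]
Step 12: x=[3.3421] v=[-2.3303]
Step 13: x=[3.1192] v=[-2.2291]
Step 14: x=[2.9113] v=[-2.0786]
Step 15: x=[2.7231] v=[-1.8822]
Step 16: x=[2.5587] v=[-1.6442]
Step 17: x=[2.4217] v=[-1.3698]
Step 18: x=[2.3152] v=[-1.0651]
Step 19: x=[2.2415] v=[-0.7369]
Step 20: x=[2.2023] v=[-0.3924]
Step 21: x=[2.1984] v=[-0.0392]
Step 22: x=[2.2299] v=[0.3148]
First v>=0 after going negative at step 22, time=2.2000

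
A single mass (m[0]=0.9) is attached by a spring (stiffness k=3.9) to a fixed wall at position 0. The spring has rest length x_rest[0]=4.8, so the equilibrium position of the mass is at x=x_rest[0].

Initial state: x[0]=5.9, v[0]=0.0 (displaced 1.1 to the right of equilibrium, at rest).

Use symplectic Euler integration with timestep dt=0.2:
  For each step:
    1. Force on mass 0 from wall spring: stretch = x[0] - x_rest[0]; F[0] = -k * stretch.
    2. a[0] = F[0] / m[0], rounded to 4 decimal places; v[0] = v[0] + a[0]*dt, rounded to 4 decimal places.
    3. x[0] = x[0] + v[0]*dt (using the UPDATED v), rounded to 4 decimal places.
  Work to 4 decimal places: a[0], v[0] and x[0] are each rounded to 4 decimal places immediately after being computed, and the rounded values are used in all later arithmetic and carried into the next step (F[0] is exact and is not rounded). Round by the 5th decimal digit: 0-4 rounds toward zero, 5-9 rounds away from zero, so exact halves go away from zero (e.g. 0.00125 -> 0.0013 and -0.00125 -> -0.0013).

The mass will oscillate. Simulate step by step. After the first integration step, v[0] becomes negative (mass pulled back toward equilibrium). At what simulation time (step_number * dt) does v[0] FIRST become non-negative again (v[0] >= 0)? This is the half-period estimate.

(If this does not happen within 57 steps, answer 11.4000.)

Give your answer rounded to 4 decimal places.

Answer: 1.6000

Derivation:
Step 0: x=[5.9000] v=[0.0000]
Step 1: x=[5.7093] v=[-0.9533]
Step 2: x=[5.3610] v=[-1.7414]
Step 3: x=[4.9155] v=[-2.2276]
Step 4: x=[4.4500] v=[-2.3277]
Step 5: x=[4.0451] v=[-2.0244]
Step 6: x=[3.7711] v=[-1.3702]
Step 7: x=[3.6754] v=[-0.4785]
Step 8: x=[3.7746] v=[0.4962]
First v>=0 after going negative at step 8, time=1.6000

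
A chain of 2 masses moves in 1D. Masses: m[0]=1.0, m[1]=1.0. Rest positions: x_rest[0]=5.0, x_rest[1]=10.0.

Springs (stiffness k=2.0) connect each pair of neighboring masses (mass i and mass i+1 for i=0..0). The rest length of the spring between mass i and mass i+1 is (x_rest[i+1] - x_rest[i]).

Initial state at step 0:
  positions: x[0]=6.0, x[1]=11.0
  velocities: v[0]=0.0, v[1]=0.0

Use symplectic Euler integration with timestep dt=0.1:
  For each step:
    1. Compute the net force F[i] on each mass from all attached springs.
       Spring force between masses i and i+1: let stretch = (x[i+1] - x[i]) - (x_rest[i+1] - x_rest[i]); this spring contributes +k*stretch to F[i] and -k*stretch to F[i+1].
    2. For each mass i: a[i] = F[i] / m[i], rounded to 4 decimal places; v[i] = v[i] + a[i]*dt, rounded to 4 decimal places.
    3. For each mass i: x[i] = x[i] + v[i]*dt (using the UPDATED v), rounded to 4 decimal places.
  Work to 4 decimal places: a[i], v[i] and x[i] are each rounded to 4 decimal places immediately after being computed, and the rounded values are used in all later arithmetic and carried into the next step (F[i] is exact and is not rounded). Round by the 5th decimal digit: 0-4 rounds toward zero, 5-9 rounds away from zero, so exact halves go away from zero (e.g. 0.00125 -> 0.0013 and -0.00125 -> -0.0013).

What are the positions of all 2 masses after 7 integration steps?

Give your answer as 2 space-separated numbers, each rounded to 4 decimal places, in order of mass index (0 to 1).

Answer: 6.0000 11.0000

Derivation:
Step 0: x=[6.0000 11.0000] v=[0.0000 0.0000]
Step 1: x=[6.0000 11.0000] v=[0.0000 0.0000]
Step 2: x=[6.0000 11.0000] v=[0.0000 0.0000]
Step 3: x=[6.0000 11.0000] v=[0.0000 0.0000]
Step 4: x=[6.0000 11.0000] v=[0.0000 0.0000]
Step 5: x=[6.0000 11.0000] v=[0.0000 0.0000]
Step 6: x=[6.0000 11.0000] v=[0.0000 0.0000]
Step 7: x=[6.0000 11.0000] v=[0.0000 0.0000]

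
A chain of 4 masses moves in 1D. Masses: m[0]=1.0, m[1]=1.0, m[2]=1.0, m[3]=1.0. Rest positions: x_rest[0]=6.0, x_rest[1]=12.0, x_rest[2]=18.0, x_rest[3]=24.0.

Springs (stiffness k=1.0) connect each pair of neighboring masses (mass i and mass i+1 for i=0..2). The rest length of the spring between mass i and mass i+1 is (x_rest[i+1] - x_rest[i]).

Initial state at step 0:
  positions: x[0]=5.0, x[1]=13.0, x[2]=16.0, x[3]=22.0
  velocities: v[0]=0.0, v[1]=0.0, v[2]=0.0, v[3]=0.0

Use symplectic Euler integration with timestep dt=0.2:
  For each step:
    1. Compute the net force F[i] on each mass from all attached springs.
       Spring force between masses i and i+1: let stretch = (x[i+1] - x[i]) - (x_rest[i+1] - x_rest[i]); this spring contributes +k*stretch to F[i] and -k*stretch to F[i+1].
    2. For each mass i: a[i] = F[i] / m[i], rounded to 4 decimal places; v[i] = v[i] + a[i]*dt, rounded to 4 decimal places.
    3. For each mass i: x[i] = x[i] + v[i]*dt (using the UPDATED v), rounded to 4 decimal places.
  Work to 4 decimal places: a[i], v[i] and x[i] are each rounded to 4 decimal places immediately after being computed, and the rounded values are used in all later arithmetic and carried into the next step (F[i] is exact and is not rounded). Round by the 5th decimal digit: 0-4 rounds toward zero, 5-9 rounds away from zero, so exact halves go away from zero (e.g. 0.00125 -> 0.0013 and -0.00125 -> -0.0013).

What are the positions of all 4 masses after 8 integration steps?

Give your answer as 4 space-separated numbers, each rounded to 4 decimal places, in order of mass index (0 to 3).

Step 0: x=[5.0000 13.0000 16.0000 22.0000] v=[0.0000 0.0000 0.0000 0.0000]
Step 1: x=[5.0800 12.8000 16.1200 22.0000] v=[0.4000 -1.0000 0.6000 0.0000]
Step 2: x=[5.2288 12.4240 16.3424 22.0048] v=[0.7440 -1.8800 1.1120 0.0240]
Step 3: x=[5.4254 11.9169 16.6346 22.0231] v=[0.9830 -2.5354 1.4608 0.0915]
Step 4: x=[5.6417 11.3389 16.9536 22.0659] v=[1.0813 -2.8902 1.5950 0.2138]
Step 5: x=[5.8458 10.7576 17.2525 22.1442] v=[1.0207 -2.9067 1.4945 0.3913]
Step 6: x=[6.0064 10.2396 17.4873 22.2668] v=[0.8031 -2.5901 1.1739 0.6130]
Step 7: x=[6.0963 9.8422 17.6234 22.4382] v=[0.4497 -1.9872 0.6803 0.8571]
Step 8: x=[6.0961 9.6062 17.6408 22.6570] v=[-0.0011 -1.1801 0.0870 1.0941]

Answer: 6.0961 9.6062 17.6408 22.6570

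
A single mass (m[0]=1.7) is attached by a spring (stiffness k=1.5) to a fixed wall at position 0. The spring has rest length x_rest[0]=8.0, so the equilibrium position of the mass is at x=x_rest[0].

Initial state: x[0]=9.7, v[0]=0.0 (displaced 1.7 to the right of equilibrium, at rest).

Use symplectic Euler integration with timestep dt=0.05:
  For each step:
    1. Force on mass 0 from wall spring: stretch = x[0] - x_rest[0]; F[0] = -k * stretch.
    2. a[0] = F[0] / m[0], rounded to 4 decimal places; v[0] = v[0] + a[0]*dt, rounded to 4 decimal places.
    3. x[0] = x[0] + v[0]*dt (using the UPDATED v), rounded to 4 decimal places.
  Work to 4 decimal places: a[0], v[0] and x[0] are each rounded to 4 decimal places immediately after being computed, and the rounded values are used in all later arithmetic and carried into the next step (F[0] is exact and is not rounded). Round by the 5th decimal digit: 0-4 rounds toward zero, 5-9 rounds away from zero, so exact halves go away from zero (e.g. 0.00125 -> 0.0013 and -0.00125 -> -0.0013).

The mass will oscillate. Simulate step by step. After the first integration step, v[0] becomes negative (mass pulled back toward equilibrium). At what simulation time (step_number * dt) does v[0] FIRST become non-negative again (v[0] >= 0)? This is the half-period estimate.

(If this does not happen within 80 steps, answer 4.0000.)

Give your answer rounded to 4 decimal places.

Answer: 3.3500

Derivation:
Step 0: x=[9.7000] v=[0.0000]
Step 1: x=[9.6963] v=[-0.0750]
Step 2: x=[9.6888] v=[-0.1498]
Step 3: x=[9.6776] v=[-0.2243]
Step 4: x=[9.6627] v=[-0.2983]
Step 5: x=[9.6441] v=[-0.3717]
Step 6: x=[9.6219] v=[-0.4442]
Step 7: x=[9.5961] v=[-0.5158]
Step 8: x=[9.5668] v=[-0.5862]
Step 9: x=[9.5340] v=[-0.6553]
Step 10: x=[9.4979] v=[-0.7230]
Step 11: x=[9.4584] v=[-0.7891]
Step 12: x=[9.4157] v=[-0.8534]
Step 13: x=[9.3699] v=[-0.9159]
Step 14: x=[9.3211] v=[-0.9763]
Step 15: x=[9.2694] v=[-1.0346]
Step 16: x=[9.2149] v=[-1.0906]
Step 17: x=[9.1577] v=[-1.1442]
Step 18: x=[9.0979] v=[-1.1953]
Step 19: x=[9.0357] v=[-1.2437]
Step 20: x=[8.9712] v=[-1.2894]
Step 21: x=[8.9046] v=[-1.3322]
Step 22: x=[8.8360] v=[-1.3721]
Step 23: x=[8.7656] v=[-1.4090]
Step 24: x=[8.6935] v=[-1.4428]
Step 25: x=[8.6198] v=[-1.4734]
Step 26: x=[8.5448] v=[-1.5007]
Step 27: x=[8.4686] v=[-1.5247]
Step 28: x=[8.3913] v=[-1.5454]
Step 29: x=[8.3132] v=[-1.5627]
Step 30: x=[8.2344] v=[-1.5765]
Step 31: x=[8.1551] v=[-1.5868]
Step 32: x=[8.0754] v=[-1.5936]
Step 33: x=[7.9956] v=[-1.5969]
Step 34: x=[7.9158] v=[-1.5967]
Step 35: x=[7.8362] v=[-1.5930]
Step 36: x=[7.7569] v=[-1.5858]
Step 37: x=[7.6781] v=[-1.5751]
Step 38: x=[7.6001] v=[-1.5609]
Step 39: x=[7.5229] v=[-1.5433]
Step 40: x=[7.4468] v=[-1.5223]
Step 41: x=[7.3719] v=[-1.4979]
Step 42: x=[7.2984] v=[-1.4702]
Step 43: x=[7.2264] v=[-1.4392]
Step 44: x=[7.1561] v=[-1.4051]
Step 45: x=[7.0877] v=[-1.3679]
Step 46: x=[7.0213] v=[-1.3277]
Step 47: x=[6.9571] v=[-1.2845]
Step 48: x=[6.8952] v=[-1.2385]
Step 49: x=[6.8357] v=[-1.1898]
Step 50: x=[6.7788] v=[-1.1384]
Step 51: x=[6.7246] v=[-1.0845]
Step 52: x=[6.6732] v=[-1.0282]
Step 53: x=[6.6247] v=[-0.9697]
Step 54: x=[6.5793] v=[-0.9090]
Step 55: x=[6.5370] v=[-0.8463]
Step 56: x=[6.4979] v=[-0.7818]
Step 57: x=[6.4621] v=[-0.7155]
Step 58: x=[6.4297] v=[-0.6477]
Step 59: x=[6.4008] v=[-0.5784]
Step 60: x=[6.3754] v=[-0.5078]
Step 61: x=[6.3536] v=[-0.4361]
Step 62: x=[6.3354] v=[-0.3635]
Step 63: x=[6.3209] v=[-0.2901]
Step 64: x=[6.3101] v=[-0.2160]
Step 65: x=[6.3030] v=[-0.1414]
Step 66: x=[6.2997] v=[-0.0665]
Step 67: x=[6.3001] v=[0.0085]
First v>=0 after going negative at step 67, time=3.3500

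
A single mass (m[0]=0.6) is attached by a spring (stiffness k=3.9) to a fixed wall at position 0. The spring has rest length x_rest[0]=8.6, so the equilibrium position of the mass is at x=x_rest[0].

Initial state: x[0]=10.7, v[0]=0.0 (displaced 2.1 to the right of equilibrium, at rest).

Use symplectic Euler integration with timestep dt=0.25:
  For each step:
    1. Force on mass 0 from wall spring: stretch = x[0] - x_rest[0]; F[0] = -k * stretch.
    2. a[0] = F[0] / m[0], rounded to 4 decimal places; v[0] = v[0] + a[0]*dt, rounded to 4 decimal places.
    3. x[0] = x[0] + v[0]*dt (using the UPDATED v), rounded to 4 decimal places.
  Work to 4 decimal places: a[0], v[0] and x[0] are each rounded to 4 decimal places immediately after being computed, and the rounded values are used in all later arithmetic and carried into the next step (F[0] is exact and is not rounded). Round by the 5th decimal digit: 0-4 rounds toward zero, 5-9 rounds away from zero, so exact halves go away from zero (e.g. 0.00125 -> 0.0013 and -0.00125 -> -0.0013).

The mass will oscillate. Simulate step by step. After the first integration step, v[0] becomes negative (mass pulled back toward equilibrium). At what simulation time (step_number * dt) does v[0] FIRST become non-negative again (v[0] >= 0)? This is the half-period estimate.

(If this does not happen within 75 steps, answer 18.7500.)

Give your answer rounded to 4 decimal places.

Answer: 1.2500

Derivation:
Step 0: x=[10.7000] v=[0.0000]
Step 1: x=[9.8469] v=[-3.4125]
Step 2: x=[8.4872] v=[-5.4387]
Step 3: x=[7.1734] v=[-5.2554]
Step 4: x=[6.4391] v=[-2.9372]
Step 5: x=[6.5827] v=[0.5743]
First v>=0 after going negative at step 5, time=1.2500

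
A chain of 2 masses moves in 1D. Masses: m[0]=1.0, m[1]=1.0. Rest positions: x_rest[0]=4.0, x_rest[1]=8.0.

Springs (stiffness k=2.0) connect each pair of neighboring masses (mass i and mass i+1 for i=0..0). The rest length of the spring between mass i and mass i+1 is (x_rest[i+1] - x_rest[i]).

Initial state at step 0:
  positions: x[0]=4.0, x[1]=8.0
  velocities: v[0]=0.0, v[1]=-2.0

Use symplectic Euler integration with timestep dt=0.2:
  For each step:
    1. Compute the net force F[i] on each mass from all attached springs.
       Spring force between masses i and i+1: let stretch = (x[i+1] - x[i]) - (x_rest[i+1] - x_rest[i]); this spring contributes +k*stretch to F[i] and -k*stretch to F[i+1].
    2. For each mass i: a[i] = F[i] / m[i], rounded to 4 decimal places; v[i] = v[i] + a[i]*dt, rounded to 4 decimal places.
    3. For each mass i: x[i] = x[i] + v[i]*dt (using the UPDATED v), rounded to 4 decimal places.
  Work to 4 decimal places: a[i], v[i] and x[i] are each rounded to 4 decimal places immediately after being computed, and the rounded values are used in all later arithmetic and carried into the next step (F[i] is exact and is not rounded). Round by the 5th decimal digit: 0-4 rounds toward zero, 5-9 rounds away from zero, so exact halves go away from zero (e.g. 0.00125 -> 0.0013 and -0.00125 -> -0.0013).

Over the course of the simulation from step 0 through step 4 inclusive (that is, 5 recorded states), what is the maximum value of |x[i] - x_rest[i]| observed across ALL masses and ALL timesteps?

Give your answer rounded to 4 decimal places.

Answer: 1.3099

Derivation:
Step 0: x=[4.0000 8.0000] v=[0.0000 -2.0000]
Step 1: x=[4.0000 7.6000] v=[0.0000 -2.0000]
Step 2: x=[3.9680 7.2320] v=[-0.1600 -1.8400]
Step 3: x=[3.8771 6.9229] v=[-0.4544 -1.5456]
Step 4: x=[3.7099 6.6901] v=[-0.8361 -1.1639]
Max displacement = 1.3099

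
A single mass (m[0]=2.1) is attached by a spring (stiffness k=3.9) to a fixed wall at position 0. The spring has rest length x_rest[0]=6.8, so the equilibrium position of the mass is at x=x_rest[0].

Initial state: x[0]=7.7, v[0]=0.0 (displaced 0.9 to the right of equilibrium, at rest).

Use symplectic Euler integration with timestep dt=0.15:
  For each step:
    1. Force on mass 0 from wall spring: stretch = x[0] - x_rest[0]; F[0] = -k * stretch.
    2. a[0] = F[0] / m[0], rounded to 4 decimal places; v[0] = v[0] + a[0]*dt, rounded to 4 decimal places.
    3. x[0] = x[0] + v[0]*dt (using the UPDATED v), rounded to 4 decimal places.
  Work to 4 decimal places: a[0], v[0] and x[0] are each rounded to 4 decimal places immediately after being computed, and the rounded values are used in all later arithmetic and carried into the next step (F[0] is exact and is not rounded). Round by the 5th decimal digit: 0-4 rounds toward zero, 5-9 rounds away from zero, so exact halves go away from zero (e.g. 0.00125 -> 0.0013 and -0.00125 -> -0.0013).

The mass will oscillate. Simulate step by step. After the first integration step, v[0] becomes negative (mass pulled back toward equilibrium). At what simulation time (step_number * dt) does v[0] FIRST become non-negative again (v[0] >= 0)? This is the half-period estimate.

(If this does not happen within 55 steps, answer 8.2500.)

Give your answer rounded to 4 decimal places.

Answer: 2.4000

Derivation:
Step 0: x=[7.7000] v=[0.0000]
Step 1: x=[7.6624] v=[-0.2507]
Step 2: x=[7.5888] v=[-0.4909]
Step 3: x=[7.4822] v=[-0.7106]
Step 4: x=[7.3471] v=[-0.9006]
Step 5: x=[7.1892] v=[-1.0530]
Step 6: x=[7.0150] v=[-1.1614]
Step 7: x=[6.8318] v=[-1.2213]
Step 8: x=[6.6473] v=[-1.2302]
Step 9: x=[6.4691] v=[-1.1877]
Step 10: x=[6.3048] v=[-1.0955]
Step 11: x=[6.1612] v=[-0.9575]
Step 12: x=[6.0443] v=[-0.7796]
Step 13: x=[5.9589] v=[-0.5691]
Step 14: x=[5.9087] v=[-0.3348]
Step 15: x=[5.8957] v=[-0.0865]
Step 16: x=[5.9205] v=[0.1654]
First v>=0 after going negative at step 16, time=2.4000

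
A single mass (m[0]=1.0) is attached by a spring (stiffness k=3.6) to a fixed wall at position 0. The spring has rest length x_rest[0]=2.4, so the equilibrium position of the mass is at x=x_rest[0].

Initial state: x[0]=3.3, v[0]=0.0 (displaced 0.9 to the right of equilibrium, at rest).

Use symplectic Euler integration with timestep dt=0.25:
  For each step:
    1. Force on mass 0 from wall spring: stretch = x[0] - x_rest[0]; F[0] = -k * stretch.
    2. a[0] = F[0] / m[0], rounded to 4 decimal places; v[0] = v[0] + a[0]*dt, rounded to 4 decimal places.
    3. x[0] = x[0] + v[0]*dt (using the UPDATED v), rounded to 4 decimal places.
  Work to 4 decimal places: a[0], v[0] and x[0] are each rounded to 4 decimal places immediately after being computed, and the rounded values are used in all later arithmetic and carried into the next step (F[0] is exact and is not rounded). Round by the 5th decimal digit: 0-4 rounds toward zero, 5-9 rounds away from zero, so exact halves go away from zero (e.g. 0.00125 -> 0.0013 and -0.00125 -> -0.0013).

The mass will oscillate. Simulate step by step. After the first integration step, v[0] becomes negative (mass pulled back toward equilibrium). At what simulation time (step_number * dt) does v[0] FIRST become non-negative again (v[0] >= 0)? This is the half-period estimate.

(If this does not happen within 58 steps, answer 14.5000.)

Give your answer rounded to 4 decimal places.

Answer: 1.7500

Derivation:
Step 0: x=[3.3000] v=[0.0000]
Step 1: x=[3.0975] v=[-0.8100]
Step 2: x=[2.7381] v=[-1.4378]
Step 3: x=[2.3026] v=[-1.7421]
Step 4: x=[1.8890] v=[-1.6545]
Step 5: x=[1.5904] v=[-1.1946]
Step 6: x=[1.4739] v=[-0.4660]
Step 7: x=[1.5658] v=[0.3675]
First v>=0 after going negative at step 7, time=1.7500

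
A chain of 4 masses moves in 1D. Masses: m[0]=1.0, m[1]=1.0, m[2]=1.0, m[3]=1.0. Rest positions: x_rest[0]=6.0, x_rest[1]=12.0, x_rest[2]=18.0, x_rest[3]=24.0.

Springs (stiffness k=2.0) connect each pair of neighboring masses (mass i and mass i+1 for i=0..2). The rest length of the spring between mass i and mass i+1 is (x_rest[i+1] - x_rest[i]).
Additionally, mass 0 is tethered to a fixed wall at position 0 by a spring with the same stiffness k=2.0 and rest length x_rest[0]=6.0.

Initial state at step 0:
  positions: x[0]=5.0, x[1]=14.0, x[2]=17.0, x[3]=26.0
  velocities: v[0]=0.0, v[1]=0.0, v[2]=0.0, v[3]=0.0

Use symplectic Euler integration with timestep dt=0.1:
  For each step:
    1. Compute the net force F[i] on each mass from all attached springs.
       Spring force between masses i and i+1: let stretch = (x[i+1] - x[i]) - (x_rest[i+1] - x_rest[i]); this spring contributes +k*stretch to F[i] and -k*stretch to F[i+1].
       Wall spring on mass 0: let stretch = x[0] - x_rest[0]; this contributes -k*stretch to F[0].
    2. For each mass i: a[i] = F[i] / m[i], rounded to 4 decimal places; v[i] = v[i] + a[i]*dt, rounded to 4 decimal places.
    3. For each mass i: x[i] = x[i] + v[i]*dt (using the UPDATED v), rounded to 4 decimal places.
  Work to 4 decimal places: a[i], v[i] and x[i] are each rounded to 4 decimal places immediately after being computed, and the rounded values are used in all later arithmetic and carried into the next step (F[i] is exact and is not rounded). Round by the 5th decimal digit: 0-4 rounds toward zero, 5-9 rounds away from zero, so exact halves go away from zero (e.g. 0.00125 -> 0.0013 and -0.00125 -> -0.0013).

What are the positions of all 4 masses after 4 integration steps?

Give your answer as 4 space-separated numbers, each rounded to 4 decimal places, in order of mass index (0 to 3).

Step 0: x=[5.0000 14.0000 17.0000 26.0000] v=[0.0000 0.0000 0.0000 0.0000]
Step 1: x=[5.0800 13.8800 17.1200 25.9400] v=[0.8000 -1.2000 1.2000 -0.6000]
Step 2: x=[5.2344 13.6488 17.3516 25.8236] v=[1.5440 -2.3120 2.3160 -1.1640]
Step 3: x=[5.4524 13.3234 17.6786 25.6578] v=[2.1800 -3.2543 3.2698 -1.6584]
Step 4: x=[5.7188 12.9277 18.0781 25.4524] v=[2.6637 -3.9575 3.9946 -2.0542]

Answer: 5.7188 12.9277 18.0781 25.4524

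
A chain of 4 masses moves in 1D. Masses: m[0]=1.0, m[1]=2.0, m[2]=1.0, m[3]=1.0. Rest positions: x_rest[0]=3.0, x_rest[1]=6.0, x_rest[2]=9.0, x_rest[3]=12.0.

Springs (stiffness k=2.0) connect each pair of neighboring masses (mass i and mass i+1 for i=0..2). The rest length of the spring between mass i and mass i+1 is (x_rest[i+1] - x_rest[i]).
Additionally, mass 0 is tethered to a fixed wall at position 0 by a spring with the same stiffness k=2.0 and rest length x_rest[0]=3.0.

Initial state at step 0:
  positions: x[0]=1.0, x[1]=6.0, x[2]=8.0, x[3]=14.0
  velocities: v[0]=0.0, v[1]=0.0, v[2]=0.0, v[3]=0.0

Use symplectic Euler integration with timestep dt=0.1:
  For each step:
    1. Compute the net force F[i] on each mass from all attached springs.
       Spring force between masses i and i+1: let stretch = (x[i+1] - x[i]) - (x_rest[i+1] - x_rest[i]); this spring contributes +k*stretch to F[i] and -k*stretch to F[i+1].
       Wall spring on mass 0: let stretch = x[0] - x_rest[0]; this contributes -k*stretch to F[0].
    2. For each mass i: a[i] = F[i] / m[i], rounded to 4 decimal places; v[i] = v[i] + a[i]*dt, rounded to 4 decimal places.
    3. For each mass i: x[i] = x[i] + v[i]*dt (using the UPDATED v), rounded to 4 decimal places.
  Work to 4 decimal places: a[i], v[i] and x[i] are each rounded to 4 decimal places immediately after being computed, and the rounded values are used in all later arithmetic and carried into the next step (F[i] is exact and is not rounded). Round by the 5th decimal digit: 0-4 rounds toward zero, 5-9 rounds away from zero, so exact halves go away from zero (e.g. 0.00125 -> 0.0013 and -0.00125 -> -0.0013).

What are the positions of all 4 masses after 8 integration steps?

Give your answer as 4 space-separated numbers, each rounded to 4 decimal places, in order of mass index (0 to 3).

Step 0: x=[1.0000 6.0000 8.0000 14.0000] v=[0.0000 0.0000 0.0000 0.0000]
Step 1: x=[1.0800 5.9700 8.0800 13.9400] v=[0.8000 -0.3000 0.8000 -0.6000]
Step 2: x=[1.2362 5.9122 8.2350 13.8228] v=[1.5620 -0.5780 1.5500 -1.1720]
Step 3: x=[1.4612 5.8309 8.4553 13.6538] v=[2.2500 -0.8133 2.2030 -1.6896]
Step 4: x=[1.7444 5.7321 8.7271 13.4409] v=[2.8317 -0.9878 2.7178 -2.1293]
Step 5: x=[2.0724 5.6234 9.0333 13.1937] v=[3.2804 -1.0871 3.0616 -2.4721]
Step 6: x=[2.4300 5.5133 9.3545 12.9233] v=[3.5761 -1.1012 3.2117 -2.7042]
Step 7: x=[2.8007 5.4108 9.6702 12.6415] v=[3.7068 -1.0254 3.1572 -2.8180]
Step 8: x=[3.1676 5.3248 9.9602 12.3603] v=[3.6687 -0.8605 2.8996 -2.8123]

Answer: 3.1676 5.3248 9.9602 12.3603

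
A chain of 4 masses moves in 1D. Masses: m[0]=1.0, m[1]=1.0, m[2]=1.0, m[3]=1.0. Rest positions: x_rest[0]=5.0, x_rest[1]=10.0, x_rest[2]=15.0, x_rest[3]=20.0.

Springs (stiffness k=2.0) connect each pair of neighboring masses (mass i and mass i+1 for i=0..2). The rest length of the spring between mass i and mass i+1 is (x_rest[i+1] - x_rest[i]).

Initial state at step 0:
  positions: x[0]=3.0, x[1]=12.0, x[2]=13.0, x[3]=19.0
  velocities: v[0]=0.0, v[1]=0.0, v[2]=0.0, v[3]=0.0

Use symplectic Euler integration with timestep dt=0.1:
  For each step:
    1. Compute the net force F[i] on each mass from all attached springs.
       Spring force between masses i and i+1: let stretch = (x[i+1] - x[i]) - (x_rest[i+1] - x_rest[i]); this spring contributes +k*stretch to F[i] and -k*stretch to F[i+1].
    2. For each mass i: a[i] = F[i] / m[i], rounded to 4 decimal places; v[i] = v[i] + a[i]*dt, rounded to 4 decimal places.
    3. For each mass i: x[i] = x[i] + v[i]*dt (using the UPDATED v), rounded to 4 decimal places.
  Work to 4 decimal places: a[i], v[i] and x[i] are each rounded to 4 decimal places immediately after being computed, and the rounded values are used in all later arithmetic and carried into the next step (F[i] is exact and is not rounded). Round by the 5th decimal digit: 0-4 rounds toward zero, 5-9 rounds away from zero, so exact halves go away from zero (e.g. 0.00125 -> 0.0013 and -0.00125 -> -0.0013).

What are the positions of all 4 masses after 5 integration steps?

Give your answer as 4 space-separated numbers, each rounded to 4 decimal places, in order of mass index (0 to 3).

Answer: 4.0402 9.9323 14.2492 18.7785

Derivation:
Step 0: x=[3.0000 12.0000 13.0000 19.0000] v=[0.0000 0.0000 0.0000 0.0000]
Step 1: x=[3.0800 11.8400 13.1000 18.9800] v=[0.8000 -1.6000 1.0000 -0.2000]
Step 2: x=[3.2352 11.5300 13.2924 18.9424] v=[1.5520 -3.1000 1.9240 -0.3760]
Step 3: x=[3.4563 11.0894 13.5626 18.8918] v=[2.2110 -4.4065 2.7015 -0.5060]
Step 4: x=[3.7301 10.5456 13.8899 18.8346] v=[2.7376 -5.4385 3.2727 -0.5718]
Step 5: x=[4.0402 9.9323 14.2492 18.7785] v=[3.1007 -6.1327 3.5928 -0.5607]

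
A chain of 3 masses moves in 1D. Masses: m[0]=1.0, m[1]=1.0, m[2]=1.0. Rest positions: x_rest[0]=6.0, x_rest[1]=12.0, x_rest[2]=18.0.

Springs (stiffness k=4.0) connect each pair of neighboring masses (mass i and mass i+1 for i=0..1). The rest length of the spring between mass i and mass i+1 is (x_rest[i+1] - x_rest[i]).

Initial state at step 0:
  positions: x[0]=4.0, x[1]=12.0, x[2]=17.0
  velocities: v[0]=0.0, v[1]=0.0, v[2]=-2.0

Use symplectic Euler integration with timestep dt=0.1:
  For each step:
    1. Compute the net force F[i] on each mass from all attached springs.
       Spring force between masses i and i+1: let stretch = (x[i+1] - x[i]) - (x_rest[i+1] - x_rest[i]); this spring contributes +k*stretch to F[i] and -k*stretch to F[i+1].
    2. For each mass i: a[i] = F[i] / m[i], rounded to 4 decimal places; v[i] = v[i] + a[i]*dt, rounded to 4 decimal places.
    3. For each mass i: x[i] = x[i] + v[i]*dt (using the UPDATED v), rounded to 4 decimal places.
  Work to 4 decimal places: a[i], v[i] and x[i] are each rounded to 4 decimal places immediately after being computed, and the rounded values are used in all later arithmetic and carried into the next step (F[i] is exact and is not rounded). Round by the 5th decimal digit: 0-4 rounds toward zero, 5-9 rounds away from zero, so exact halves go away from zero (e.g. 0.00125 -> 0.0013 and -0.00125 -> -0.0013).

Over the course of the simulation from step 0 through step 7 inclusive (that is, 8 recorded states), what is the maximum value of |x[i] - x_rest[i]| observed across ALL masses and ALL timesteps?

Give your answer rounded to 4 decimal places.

Answer: 2.2159

Derivation:
Step 0: x=[4.0000 12.0000 17.0000] v=[0.0000 0.0000 -2.0000]
Step 1: x=[4.0800 11.8800 16.8400] v=[0.8000 -1.2000 -1.6000]
Step 2: x=[4.2320 11.6464 16.7216] v=[1.5200 -2.3360 -1.1840]
Step 3: x=[4.4406 11.3192 16.6402] v=[2.0858 -3.2717 -0.8141]
Step 4: x=[4.6843 10.9297 16.5860] v=[2.4372 -3.8947 -0.5425]
Step 5: x=[4.9378 10.5167 16.5455] v=[2.5354 -4.1303 -0.4050]
Step 6: x=[5.1745 10.1217 16.5039] v=[2.3670 -3.9503 -0.4165]
Step 7: x=[5.3691 9.7841 16.4470] v=[1.9459 -3.3763 -0.5694]
Max displacement = 2.2159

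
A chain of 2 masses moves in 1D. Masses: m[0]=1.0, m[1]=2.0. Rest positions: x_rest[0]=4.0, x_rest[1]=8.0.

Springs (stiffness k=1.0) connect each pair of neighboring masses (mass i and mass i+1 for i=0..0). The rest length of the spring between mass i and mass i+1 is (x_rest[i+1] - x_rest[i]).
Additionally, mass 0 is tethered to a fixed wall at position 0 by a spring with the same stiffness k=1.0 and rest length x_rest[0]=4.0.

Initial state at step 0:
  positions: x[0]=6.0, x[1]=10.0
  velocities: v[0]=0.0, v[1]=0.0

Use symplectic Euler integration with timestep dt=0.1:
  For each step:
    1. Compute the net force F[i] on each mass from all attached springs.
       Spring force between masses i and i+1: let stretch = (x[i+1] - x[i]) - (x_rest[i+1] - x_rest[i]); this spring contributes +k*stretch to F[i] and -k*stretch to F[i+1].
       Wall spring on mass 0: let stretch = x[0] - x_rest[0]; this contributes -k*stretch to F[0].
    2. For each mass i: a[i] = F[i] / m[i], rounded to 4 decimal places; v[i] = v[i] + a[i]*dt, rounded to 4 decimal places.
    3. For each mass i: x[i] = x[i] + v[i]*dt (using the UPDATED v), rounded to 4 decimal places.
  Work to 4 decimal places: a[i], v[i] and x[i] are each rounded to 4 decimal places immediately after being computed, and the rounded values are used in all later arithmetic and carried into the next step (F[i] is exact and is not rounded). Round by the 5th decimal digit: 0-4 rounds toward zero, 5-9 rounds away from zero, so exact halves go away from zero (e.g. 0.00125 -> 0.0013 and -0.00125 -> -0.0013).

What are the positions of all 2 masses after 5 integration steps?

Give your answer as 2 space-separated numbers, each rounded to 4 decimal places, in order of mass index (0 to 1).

Step 0: x=[6.0000 10.0000] v=[0.0000 0.0000]
Step 1: x=[5.9800 10.0000] v=[-0.2000 0.0000]
Step 2: x=[5.9404 9.9999] v=[-0.3960 -0.0010]
Step 3: x=[5.8820 9.9995] v=[-0.5841 -0.0040]
Step 4: x=[5.8059 9.9985] v=[-0.7606 -0.0099]
Step 5: x=[5.7137 9.9966] v=[-0.9219 -0.0195]

Answer: 5.7137 9.9966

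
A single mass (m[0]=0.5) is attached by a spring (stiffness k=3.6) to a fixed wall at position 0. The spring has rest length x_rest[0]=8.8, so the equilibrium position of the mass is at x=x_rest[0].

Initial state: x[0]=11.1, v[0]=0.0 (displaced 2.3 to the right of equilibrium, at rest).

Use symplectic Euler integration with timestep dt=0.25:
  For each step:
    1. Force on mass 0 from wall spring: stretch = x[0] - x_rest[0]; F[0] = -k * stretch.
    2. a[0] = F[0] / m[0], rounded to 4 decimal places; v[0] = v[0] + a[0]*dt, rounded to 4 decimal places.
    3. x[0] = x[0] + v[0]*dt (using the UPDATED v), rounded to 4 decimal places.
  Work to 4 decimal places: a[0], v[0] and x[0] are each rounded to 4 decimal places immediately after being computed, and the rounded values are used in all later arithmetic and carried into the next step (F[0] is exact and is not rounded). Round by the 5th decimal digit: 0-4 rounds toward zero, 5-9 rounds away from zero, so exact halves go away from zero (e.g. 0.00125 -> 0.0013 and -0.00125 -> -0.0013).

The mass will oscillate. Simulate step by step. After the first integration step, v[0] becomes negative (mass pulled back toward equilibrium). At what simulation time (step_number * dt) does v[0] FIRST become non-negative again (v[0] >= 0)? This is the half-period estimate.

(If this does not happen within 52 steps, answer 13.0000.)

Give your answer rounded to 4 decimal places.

Step 0: x=[11.1000] v=[0.0000]
Step 1: x=[10.0650] v=[-4.1400]
Step 2: x=[8.4608] v=[-6.4170]
Step 3: x=[7.0092] v=[-5.8065]
Step 4: x=[6.3634] v=[-2.5831]
Step 5: x=[6.8141] v=[1.8028]
First v>=0 after going negative at step 5, time=1.2500

Answer: 1.2500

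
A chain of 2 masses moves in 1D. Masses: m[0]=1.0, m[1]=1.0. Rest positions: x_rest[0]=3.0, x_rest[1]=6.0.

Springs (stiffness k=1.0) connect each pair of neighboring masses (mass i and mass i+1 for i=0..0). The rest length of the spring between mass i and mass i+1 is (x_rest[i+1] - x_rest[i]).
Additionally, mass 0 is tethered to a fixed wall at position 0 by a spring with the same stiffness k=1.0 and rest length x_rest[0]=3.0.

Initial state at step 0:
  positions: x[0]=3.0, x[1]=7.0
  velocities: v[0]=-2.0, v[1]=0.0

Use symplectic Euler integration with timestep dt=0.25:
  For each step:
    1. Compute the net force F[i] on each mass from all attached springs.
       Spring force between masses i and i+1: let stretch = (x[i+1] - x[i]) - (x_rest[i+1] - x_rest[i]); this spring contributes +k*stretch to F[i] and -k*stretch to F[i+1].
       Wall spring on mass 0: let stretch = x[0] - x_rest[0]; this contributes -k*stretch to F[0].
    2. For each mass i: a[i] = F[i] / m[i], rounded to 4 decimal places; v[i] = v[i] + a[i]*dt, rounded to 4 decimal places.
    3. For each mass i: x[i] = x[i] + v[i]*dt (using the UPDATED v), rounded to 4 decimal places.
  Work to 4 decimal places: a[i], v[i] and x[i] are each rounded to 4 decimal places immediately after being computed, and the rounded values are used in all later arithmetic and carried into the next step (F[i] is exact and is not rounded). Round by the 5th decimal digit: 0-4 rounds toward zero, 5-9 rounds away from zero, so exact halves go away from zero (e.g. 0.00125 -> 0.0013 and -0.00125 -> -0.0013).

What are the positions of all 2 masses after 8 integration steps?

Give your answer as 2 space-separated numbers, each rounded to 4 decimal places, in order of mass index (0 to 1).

Step 0: x=[3.0000 7.0000] v=[-2.0000 0.0000]
Step 1: x=[2.5625 6.9375] v=[-1.7500 -0.2500]
Step 2: x=[2.2383 6.7891] v=[-1.2969 -0.5938]
Step 3: x=[2.0586 6.5437] v=[-0.7188 -0.9815]
Step 4: x=[2.0306 6.2055] v=[-0.1122 -1.3528]
Step 5: x=[2.1366 5.7939] v=[0.4239 -1.6465]
Step 6: x=[2.3376 5.3412] v=[0.8041 -1.8108]
Step 7: x=[2.5803 4.8883] v=[0.9706 -1.8117]
Step 8: x=[2.8059 4.4786] v=[0.9025 -1.6387]

Answer: 2.8059 4.4786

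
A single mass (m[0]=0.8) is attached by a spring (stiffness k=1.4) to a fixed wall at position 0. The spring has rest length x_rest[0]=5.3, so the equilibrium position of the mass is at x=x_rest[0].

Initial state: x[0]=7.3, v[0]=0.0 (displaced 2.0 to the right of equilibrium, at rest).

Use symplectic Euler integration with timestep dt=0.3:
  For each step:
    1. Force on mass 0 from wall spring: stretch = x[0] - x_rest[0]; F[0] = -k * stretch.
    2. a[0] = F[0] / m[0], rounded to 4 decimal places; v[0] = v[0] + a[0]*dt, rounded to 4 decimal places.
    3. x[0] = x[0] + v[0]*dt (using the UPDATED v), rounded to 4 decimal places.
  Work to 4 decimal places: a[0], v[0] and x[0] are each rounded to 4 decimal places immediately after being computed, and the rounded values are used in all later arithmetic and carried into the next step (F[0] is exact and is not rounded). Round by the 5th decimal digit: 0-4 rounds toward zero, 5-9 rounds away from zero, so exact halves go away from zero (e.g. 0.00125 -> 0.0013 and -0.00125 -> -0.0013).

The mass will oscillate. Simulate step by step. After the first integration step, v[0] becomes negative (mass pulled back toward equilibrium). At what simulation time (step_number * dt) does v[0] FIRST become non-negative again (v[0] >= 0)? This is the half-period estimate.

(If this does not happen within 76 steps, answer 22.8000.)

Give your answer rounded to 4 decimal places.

Answer: 2.4000

Derivation:
Step 0: x=[7.3000] v=[0.0000]
Step 1: x=[6.9850] v=[-1.0500]
Step 2: x=[6.4046] v=[-1.9346]
Step 3: x=[5.6503] v=[-2.5145]
Step 4: x=[4.8408] v=[-2.6984]
Step 5: x=[4.1036] v=[-2.4573]
Step 6: x=[3.5548] v=[-1.8292]
Step 7: x=[3.2809] v=[-0.9130]
Step 8: x=[3.3250] v=[0.1470]
First v>=0 after going negative at step 8, time=2.4000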